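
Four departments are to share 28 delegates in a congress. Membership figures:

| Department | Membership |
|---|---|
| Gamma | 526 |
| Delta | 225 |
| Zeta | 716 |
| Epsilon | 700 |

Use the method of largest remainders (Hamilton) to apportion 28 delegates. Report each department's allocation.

Gamma 7, Delta 3, Zeta 9, Epsilon 9

The standard divisor is 2167/28 ≈ 77.393.
Standard quotas: Gamma 6.796, Delta 2.907, Zeta 9.251, Epsilon 9.045.
Lower quotas: Gamma 6, Delta 2, Zeta 9, Epsilon 9 (sum 26, leaving 2 seats).
Remainders in descending order: Delta 0.907, Gamma 0.796, Zeta 0.251, Epsilon 0.045.
Largest remainders: Delta, Gamma receive the extra seats.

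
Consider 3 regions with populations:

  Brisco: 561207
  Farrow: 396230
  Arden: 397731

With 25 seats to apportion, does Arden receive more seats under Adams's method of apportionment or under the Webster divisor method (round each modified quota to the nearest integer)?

Adams: Brisco 10, Farrow 7, Arden 8.
Webster: Brisco 11, Farrow 7, Arden 7.
Arden gets 8 under Adams and 7 under Webster.

Adams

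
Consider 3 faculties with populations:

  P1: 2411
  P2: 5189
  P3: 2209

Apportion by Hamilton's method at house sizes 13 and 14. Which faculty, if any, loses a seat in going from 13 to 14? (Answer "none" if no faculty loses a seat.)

At 13 seats: P1 3, P2 7, P3 3.
At 14 seats: P1 4, P2 7, P3 3.
No faculty's allocation decreased.

none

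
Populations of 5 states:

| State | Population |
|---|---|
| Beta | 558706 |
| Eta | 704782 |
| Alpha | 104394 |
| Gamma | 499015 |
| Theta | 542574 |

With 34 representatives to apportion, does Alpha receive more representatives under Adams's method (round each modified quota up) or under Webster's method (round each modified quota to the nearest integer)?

Adams

Adams: Beta 8, Eta 10, Alpha 2, Gamma 7, Theta 7.
Webster: Beta 8, Eta 10, Alpha 1, Gamma 7, Theta 8.
Alpha gets 2 under Adams and 1 under Webster.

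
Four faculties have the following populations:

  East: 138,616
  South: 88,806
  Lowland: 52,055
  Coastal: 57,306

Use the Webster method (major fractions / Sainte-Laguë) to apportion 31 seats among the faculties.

East 13, South 8, Lowland 5, Coastal 5

Standard divisor 336783/31 ≈ 10863.968; standard quotas: East 12.759, South 8.174, Lowland 4.792, Coastal 5.275.
Rounding to the nearest integer gives East 13, South 8, Lowland 5, Coastal 5 — total 31, matching the house size, so no adjustment is needed.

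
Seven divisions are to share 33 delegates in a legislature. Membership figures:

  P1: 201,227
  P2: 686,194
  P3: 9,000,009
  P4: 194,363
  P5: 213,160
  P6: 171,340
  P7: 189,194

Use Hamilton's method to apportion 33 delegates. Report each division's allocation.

P1=1, P2=2, P3=28, P4=1, P5=1, P6=0, P7=0

The standard divisor is 10655487/33 ≈ 322893.545.
Standard quotas: P1 0.6232, P2 2.1251, P3 27.8730, P4 0.6019, P5 0.6602, P6 0.5306, P7 0.5859.
Lower quotas: P1 0, P2 2, P3 27, P4 0, P5 0, P6 0, P7 0 (sum 29, leaving 4 seats).
Remainders in descending order: P3 0.8730, P5 0.6602, P1 0.6232, P4 0.6019, P7 0.5859, P6 0.5306, P2 0.1251.
Largest remainders: P3, P5, P1, P4 receive the extra seats.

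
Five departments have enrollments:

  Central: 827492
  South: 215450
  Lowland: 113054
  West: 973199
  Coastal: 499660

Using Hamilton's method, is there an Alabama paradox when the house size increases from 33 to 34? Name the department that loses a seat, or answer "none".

Lowland

At 33 seats: Central 10, South 3, Lowland 2, West 12, Coastal 6.
At 34 seats: Central 11, South 3, Lowland 1, West 13, Coastal 6.
Lowland drops from 2 to 1.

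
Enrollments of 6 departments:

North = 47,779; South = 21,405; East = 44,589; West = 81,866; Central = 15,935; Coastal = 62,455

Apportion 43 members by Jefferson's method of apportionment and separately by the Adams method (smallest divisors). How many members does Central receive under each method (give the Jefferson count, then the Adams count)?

2 and 3

Jefferson: North 8, South 3, East 7, West 13, Central 2, Coastal 10.
Adams: North 7, South 4, East 7, West 12, Central 3, Coastal 10.
Central gets 2 under Jefferson and 3 under Adams.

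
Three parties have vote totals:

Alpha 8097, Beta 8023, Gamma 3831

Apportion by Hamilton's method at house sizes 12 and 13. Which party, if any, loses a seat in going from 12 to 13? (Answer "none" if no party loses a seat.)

none

At 12 seats: Alpha 5, Beta 5, Gamma 2.
At 13 seats: Alpha 5, Beta 5, Gamma 3.
No party's allocation decreased.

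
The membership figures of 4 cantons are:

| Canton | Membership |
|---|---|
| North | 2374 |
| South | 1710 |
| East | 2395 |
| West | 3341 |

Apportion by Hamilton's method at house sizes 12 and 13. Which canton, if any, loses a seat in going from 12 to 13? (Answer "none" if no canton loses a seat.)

none

At 12 seats: North 3, South 2, East 3, West 4.
At 13 seats: North 3, South 2, East 3, West 5.
No canton's allocation decreased.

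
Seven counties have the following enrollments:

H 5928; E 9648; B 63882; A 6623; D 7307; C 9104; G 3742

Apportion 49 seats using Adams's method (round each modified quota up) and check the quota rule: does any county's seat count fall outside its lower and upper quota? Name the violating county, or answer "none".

Standard quotas: H 2.734, E 4.450, B 29.465, A 3.055, D 3.370, C 4.199, G 1.726.
Adams allocation: H 3, E 5, B 28, A 3, D 4, C 4, G 2.
B has quota 29.465 (lower 29, upper 30) but receives 28 — outside the quota interval.

B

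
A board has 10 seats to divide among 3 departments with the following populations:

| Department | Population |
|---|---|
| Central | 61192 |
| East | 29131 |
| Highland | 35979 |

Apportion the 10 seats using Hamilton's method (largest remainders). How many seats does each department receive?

Total 126302; standard divisor 126302/10 ≈ 12630.2.
Standard quotas: Central 4.8449, East 2.3065, Highland 2.8486.
Lower quotas: Central 4, East 2, Highland 2 (sum 8, leaving 2 seats).
Remainders in descending order: Highland 0.8486, Central 0.8449, East 0.3065.
Largest remainders: Highland, Central receive the extra seats.

Central: 5, East: 2, Highland: 3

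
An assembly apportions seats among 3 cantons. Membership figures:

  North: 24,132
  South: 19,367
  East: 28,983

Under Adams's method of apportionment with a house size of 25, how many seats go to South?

Standard divisor 72482/25 ≈ 2899.28; standard quotas: North 8.323, South 6.680, East 9.997.
Rounding up gives 9, 7, 10 = 26 seats, so the divisor must be adjusted.
With modified divisor 3100: modified quotas North 7.785, South 6.247, East 9.349.
Rounding up: North 8, South 7, East 10 (total 25).
South receives 7.

7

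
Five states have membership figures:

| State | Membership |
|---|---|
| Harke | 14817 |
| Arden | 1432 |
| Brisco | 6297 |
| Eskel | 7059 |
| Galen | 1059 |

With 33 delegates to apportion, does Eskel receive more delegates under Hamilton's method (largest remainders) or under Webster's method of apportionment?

Hamilton: Harke 16, Arden 1, Brisco 7, Eskel 8, Galen 1.
Webster: Harke 16, Arden 2, Brisco 7, Eskel 7, Galen 1.
Eskel gets 8 under Hamilton and 7 under Webster.

Hamilton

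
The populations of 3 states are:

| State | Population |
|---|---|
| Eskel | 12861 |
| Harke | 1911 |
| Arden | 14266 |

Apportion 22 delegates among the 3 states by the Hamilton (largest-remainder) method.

Total 29038; standard divisor 29038/22 ≈ 1319.909.
Standard quotas: Eskel 9.7439, Harke 1.4478, Arden 10.8083.
Lower quotas: Eskel 9, Harke 1, Arden 10 (sum 20, leaving 2 seats).
Remainders in descending order: Arden 0.8083, Eskel 0.7439, Harke 0.4478.
The surplus seats go to Arden, Eskel.

Eskel 10, Harke 1, Arden 11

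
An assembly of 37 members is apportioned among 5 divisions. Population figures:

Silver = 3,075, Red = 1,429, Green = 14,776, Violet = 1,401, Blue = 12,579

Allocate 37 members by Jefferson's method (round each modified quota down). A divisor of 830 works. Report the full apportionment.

Silver=3, Red=1, Green=17, Violet=1, Blue=15

With modified divisor 830: modified quotas Silver 3.705, Red 1.722, Green 17.802, Violet 1.688, Blue 15.155.
Rounding down: Silver 3, Red 1, Green 17, Violet 1, Blue 15 (total 37).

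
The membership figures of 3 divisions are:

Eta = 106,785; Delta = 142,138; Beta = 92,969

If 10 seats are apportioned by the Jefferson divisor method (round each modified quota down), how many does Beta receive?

3

Standard divisor 341892/10 ≈ 34189.2; standard quotas: Eta 3.123, Delta 4.157, Beta 2.719.
Rounding down gives 3, 4, 2 = 9 seats, so the divisor must be adjusted.
With modified divisor 29700: modified quotas Eta 3.595, Delta 4.786, Beta 3.130.
Rounding down: Eta 3, Delta 4, Beta 3 (total 10).
Beta receives 3.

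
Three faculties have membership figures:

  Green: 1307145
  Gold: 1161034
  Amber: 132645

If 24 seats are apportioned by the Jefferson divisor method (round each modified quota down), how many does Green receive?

12

Standard divisor 2600824/24 ≈ 108367.667; standard quotas: Green 12.062, Gold 10.714, Amber 1.224.
Rounding down gives 12, 10, 1 = 23 seats, so the divisor must be adjusted.
With modified divisor 103000: modified quotas Green 12.691, Gold 11.272, Amber 1.288.
Rounding down: Green 12, Gold 11, Amber 1 (total 24).
Green receives 12.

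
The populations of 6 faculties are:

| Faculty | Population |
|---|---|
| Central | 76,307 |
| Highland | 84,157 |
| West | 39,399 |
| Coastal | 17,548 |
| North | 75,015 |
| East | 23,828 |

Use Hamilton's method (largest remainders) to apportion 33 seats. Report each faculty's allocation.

Central 8, Highland 9, West 4, Coastal 2, North 8, East 2

The standard divisor is 316254/33 ≈ 9583.455.
Standard quotas: Central 7.9624, Highland 8.7815, West 4.1111, Coastal 1.8311, North 7.8276, East 2.4864.
Lower quotas: Central 7, Highland 8, West 4, Coastal 1, North 7, East 2 (sum 29, leaving 4 seats).
Remainders in descending order: Central 0.9624, Coastal 0.8311, North 0.8276, Highland 0.7815, East 0.4864, West 0.1111.
The surplus seats go to Central, Coastal, North, Highland.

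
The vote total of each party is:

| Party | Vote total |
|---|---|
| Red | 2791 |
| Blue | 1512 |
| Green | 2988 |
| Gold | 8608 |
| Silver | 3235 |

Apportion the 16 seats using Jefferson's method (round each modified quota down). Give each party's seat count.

Standard divisor 19134/16 ≈ 1195.875; standard quotas: Red 2.334, Blue 1.264, Green 2.499, Gold 7.198, Silver 2.705.
Rounding down gives 2, 1, 2, 7, 2 = 14 seats, so the divisor must be adjusted.
With modified divisor 1040: modified quotas Red 2.684, Blue 1.454, Green 2.873, Gold 8.277, Silver 3.111.
Rounding down: Red 2, Blue 1, Green 2, Gold 8, Silver 3 (total 16).

Red 2; Blue 1; Green 2; Gold 8; Silver 3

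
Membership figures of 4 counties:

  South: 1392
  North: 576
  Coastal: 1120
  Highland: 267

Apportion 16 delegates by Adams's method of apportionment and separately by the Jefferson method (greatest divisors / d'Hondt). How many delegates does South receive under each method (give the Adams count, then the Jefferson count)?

6 and 7

Adams: South 6, North 3, Coastal 5, Highland 2.
Jefferson: South 7, North 3, Coastal 5, Highland 1.
South gets 6 under Adams and 7 under Jefferson.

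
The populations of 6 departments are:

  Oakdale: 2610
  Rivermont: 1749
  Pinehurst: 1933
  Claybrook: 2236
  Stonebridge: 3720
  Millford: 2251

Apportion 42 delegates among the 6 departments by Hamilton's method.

Standard divisor: 14499 ÷ 42 ≈ 345.214.
Standard quotas: Oakdale 7.561, Rivermont 5.066, Pinehurst 5.599, Claybrook 6.477, Stonebridge 10.776, Millford 6.521.
Lower quotas: Oakdale 7, Rivermont 5, Pinehurst 5, Claybrook 6, Stonebridge 10, Millford 6 (sum 39, leaving 3 seats).
Remainders in descending order: Stonebridge 0.776, Pinehurst 0.599, Oakdale 0.561, Millford 0.521, Claybrook 0.477, Rivermont 0.066.
Largest remainders: Stonebridge, Pinehurst, Oakdale receive the extra seats.

Oakdale=8; Rivermont=5; Pinehurst=6; Claybrook=6; Stonebridge=11; Millford=6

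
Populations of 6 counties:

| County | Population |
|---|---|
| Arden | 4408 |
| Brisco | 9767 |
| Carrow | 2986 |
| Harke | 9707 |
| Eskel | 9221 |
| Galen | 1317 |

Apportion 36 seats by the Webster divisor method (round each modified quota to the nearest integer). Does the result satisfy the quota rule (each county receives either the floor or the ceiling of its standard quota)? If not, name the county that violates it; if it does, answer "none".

Standard quotas: Arden 4.242, Brisco 9.400, Carrow 2.874, Harke 9.342, Eskel 8.874, Galen 1.267.
Webster allocation: Arden 4, Brisco 10, Carrow 3, Harke 9, Eskel 9, Galen 1.
Every allocation lies between the lower and upper quota.

none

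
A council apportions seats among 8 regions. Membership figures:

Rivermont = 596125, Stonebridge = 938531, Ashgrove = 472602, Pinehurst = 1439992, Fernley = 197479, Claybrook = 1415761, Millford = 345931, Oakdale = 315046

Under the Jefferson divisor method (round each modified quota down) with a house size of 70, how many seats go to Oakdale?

Standard divisor 5721467/70 ≈ 81735.243; standard quotas: Rivermont 7.293, Stonebridge 11.483, Ashgrove 5.782, Pinehurst 17.618, Fernley 2.416, Claybrook 17.321, Millford 4.232, Oakdale 3.854.
Rounding down gives 7, 11, 5, 17, 2, 17, 4, 3 = 66 seats, so the divisor must be adjusted.
With modified divisor 78343.7: modified quotas Rivermont 7.609, Stonebridge 11.980, Ashgrove 6.032, Pinehurst 18.380, Fernley 2.521, Claybrook 18.071, Millford 4.416, Oakdale 4.021.
Rounding down: Rivermont 7, Stonebridge 11, Ashgrove 6, Pinehurst 18, Fernley 2, Claybrook 18, Millford 4, Oakdale 4 (total 70).
Oakdale receives 4.

4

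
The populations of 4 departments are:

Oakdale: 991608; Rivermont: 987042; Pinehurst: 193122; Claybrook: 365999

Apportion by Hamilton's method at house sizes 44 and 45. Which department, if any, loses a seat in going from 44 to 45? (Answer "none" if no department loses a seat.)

At 44 seats: Oakdale 17, Rivermont 17, Pinehurst 4, Claybrook 6.
At 45 seats: Oakdale 18, Rivermont 18, Pinehurst 3, Claybrook 6.
Pinehurst drops from 4 to 3.

Pinehurst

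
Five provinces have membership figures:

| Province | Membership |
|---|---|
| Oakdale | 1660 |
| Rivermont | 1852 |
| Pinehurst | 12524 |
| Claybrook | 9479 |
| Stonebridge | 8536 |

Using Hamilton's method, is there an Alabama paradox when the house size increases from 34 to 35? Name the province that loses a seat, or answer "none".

At 34 seats: Oakdale 2, Rivermont 2, Pinehurst 12, Claybrook 9, Stonebridge 9.
At 35 seats: Oakdale 1, Rivermont 2, Pinehurst 13, Claybrook 10, Stonebridge 9.
Oakdale drops from 2 to 1.

Oakdale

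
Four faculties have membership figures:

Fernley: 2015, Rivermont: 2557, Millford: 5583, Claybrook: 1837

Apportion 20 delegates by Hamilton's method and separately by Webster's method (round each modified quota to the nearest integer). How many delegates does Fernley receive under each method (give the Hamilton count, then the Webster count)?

Hamilton: Fernley 4, Rivermont 4, Millford 9, Claybrook 3.
Webster: Fernley 3, Rivermont 4, Millford 10, Claybrook 3.
Fernley gets 4 under Hamilton and 3 under Webster.

4 and 3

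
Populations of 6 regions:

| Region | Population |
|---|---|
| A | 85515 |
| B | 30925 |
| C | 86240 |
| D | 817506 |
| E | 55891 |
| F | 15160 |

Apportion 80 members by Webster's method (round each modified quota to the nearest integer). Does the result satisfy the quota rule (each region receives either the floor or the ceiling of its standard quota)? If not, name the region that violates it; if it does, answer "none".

Standard quotas: A 6.269, B 2.267, C 6.322, D 59.932, E 4.097, F 1.111.
Webster allocation: A 6, B 2, C 6, D 61, E 4, F 1.
D has quota 59.932 (lower 59, upper 60) but receives 61 — outside the quota interval.

D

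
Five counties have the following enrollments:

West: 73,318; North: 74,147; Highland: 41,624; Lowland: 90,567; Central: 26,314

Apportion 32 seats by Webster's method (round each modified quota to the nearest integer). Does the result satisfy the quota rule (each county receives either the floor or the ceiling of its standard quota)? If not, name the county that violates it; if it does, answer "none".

none

Standard quotas: West 7.668, North 7.755, Highland 4.353, Lowland 9.472, Central 2.752.
Webster allocation: West 8, North 8, Highland 4, Lowland 9, Central 3.
Every allocation lies between the lower and upper quota.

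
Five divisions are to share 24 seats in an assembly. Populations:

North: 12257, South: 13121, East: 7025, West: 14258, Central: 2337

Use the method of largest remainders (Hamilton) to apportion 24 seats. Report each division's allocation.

Total 48998; standard divisor 48998/24 ≈ 2041.583.
Standard quotas: North 6.0037, South 6.4269, East 3.4410, West 6.9838, Central 1.1447.
Lower quotas: North 6, South 6, East 3, West 6, Central 1 (sum 22, leaving 2 seats).
Remainders in descending order: West 0.9838, East 0.4410, South 0.4269, Central 0.1447, North 0.0037.
Largest remainders: West, East receive the extra seats.

North 6; South 6; East 4; West 7; Central 1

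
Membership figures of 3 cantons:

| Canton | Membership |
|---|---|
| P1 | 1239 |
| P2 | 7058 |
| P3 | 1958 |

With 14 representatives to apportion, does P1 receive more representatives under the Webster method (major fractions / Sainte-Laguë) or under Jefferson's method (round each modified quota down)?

Webster: P1 2, P2 9, P3 3.
Jefferson: P1 1, P2 10, P3 3.
P1 gets 2 under Webster and 1 under Jefferson.

Webster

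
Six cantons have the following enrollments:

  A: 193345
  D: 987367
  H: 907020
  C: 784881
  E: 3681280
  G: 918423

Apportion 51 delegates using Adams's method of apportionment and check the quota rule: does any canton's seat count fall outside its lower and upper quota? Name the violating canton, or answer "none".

Standard quotas: A 1.320, D 6.739, H 6.191, C 5.357, E 25.125, G 6.268.
Adams allocation: A 2, D 7, H 6, C 6, E 24, G 6.
E has quota 25.125 (lower 25, upper 26) but receives 24 — outside the quota interval.

E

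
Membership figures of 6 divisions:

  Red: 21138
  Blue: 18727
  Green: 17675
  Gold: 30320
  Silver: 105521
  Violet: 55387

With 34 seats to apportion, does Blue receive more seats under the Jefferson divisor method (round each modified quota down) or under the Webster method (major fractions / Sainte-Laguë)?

Webster

Jefferson: Red 3, Blue 2, Green 2, Gold 4, Silver 15, Violet 8.
Webster: Red 3, Blue 3, Green 2, Gold 4, Silver 14, Violet 8.
Blue gets 2 under Jefferson and 3 under Webster.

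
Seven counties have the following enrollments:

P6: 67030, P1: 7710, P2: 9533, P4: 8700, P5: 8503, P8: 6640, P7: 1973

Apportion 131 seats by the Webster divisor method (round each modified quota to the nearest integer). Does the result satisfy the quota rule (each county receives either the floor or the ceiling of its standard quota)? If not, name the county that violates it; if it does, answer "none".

Standard quotas: P6 79.762, P1 9.174, P2 11.344, P4 10.353, P5 10.118, P8 7.901, P7 2.348.
Webster allocation: P6 81, P1 9, P2 11, P4 10, P5 10, P8 8, P7 2.
P6 has quota 79.762 (lower 79, upper 80) but receives 81 — outside the quota interval.

P6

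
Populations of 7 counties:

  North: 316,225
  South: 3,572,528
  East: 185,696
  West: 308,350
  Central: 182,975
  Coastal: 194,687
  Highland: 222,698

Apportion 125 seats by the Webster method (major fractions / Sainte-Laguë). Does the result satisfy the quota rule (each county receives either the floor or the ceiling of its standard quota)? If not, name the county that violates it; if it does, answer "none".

Standard quotas: North 7.932, South 89.615, East 4.658, West 7.735, Central 4.590, Coastal 4.884, Highland 5.586.
Webster allocation: North 8, South 88, East 5, West 8, Central 5, Coastal 5, Highland 6.
South has quota 89.615 (lower 89, upper 90) but receives 88 — outside the quota interval.

South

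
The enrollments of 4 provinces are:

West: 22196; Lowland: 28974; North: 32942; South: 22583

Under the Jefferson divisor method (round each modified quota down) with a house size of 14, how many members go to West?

Standard divisor 106695/14 ≈ 7621.071; standard quotas: West 2.912, Lowland 3.802, North 4.322, South 2.963.
Rounding down gives 2, 3, 4, 2 = 11 seats, so the divisor must be adjusted.
With modified divisor 6900: modified quotas West 3.217, Lowland 4.199, North 4.774, South 3.273.
Rounding down: West 3, Lowland 4, North 4, South 3 (total 14).
West receives 3.

3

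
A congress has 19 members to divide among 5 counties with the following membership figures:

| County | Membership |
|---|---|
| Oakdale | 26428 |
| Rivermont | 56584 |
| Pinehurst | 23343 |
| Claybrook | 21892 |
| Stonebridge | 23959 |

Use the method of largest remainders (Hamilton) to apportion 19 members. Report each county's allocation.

Standard divisor: 152206 ÷ 19 ≈ 8010.842.
Standard quotas: Oakdale 3.2990, Rivermont 7.0634, Pinehurst 2.9139, Claybrook 2.7328, Stonebridge 2.9908.
Lower quotas: Oakdale 3, Rivermont 7, Pinehurst 2, Claybrook 2, Stonebridge 2 (sum 16, leaving 3 seats).
Remainders in descending order: Stonebridge 0.9908, Pinehurst 0.9139, Claybrook 0.7328, Oakdale 0.2990, Rivermont 0.0634.
The surplus seats go to Stonebridge, Pinehurst, Claybrook.

Oakdale 3; Rivermont 7; Pinehurst 3; Claybrook 3; Stonebridge 3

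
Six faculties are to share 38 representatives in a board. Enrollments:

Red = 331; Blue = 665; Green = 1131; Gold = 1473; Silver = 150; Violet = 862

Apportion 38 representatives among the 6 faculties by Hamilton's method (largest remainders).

The standard divisor is 4612/38 ≈ 121.368.
Standard quotas: Red 2.727, Blue 5.479, Green 9.319, Gold 12.137, Silver 1.236, Violet 7.102.
Lower quotas: Red 2, Blue 5, Green 9, Gold 12, Silver 1, Violet 7 (sum 36, leaving 2 seats).
Remainders in descending order: Red 0.727, Blue 0.479, Green 0.319, Silver 0.236, Gold 0.137, Violet 0.102.
The surplus seats go to Red, Blue.

Red 3, Blue 6, Green 9, Gold 12, Silver 1, Violet 7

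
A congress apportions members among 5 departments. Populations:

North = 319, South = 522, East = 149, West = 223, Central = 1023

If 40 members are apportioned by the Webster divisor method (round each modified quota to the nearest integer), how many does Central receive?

Standard divisor 2236/40 ≈ 55.9; standard quotas: North 5.707, South 9.338, East 2.665, West 3.989, Central 18.301.
Rounding to the nearest integer gives North 6, South 9, East 3, West 4, Central 18 — total 40, matching the house size, so no adjustment is needed.
Central receives 18.

18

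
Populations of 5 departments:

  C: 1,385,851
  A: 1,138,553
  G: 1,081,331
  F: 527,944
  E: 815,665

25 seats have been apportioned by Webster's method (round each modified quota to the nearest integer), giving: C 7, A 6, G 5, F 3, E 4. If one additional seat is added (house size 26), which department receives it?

G

Priority for the next seat is population ÷ (current seats + 0.5).
Priorities: C 184780.133, A 175162.000, G 196605.636, F 150841.143, E 181258.889.
Highest priority: G.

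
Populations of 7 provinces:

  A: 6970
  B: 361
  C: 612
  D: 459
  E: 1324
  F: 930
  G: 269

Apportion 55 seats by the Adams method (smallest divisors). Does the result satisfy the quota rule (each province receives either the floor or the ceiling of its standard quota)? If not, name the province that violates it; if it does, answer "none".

A

Standard quotas: A 35.089, B 1.817, C 3.081, D 2.311, E 6.665, F 4.682, G 1.354.
Adams allocation: A 33, B 2, C 3, D 3, E 7, F 5, G 2.
A has quota 35.089 (lower 35, upper 36) but receives 33 — outside the quota interval.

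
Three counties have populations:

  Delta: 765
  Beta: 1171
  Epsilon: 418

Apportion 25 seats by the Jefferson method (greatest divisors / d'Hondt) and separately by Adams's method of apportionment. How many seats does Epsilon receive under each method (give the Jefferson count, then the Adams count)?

4 and 5

Jefferson: Delta 8, Beta 13, Epsilon 4.
Adams: Delta 8, Beta 12, Epsilon 5.
Epsilon gets 4 under Jefferson and 5 under Adams.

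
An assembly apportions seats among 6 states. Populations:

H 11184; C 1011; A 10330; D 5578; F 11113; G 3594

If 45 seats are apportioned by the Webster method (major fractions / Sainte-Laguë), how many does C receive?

Standard divisor 42810/45 ≈ 951.333; standard quotas: H 11.756, C 1.063, A 10.858, D 5.863, F 11.681, G 3.778.
Rounding to the nearest integer gives 12, 1, 11, 6, 12, 4 = 46 seats, so the divisor must be adjusted.
With modified divisor 970: modified quotas H 11.530, C 1.042, A 10.649, D 5.751, F 11.457, G 3.705.
Rounding to the nearest integer: H 12, C 1, A 11, D 6, F 11, G 4 (total 45).
C receives 1.

1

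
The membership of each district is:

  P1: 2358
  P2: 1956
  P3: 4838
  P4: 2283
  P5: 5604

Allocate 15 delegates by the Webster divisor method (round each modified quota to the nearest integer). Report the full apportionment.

P1: 2; P2: 2; P3: 4; P4: 2; P5: 5

Standard divisor 17039/15 ≈ 1135.933; standard quotas: P1 2.076, P2 1.722, P3 4.259, P4 2.010, P5 4.933.
Rounding to the nearest integer gives P1 2, P2 2, P3 4, P4 2, P5 5 — total 15, matching the house size, so no adjustment is needed.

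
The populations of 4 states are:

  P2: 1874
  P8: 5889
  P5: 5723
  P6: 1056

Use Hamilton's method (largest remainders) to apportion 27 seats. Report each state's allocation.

Total 14542; standard divisor 14542/27 ≈ 538.593.
Standard quotas: P2 3.4794, P8 10.9341, P5 10.6258, P6 1.9607.
Lower quotas: P2 3, P8 10, P5 10, P6 1 (sum 24, leaving 3 seats).
Remainders in descending order: P6 0.9607, P8 0.9341, P5 0.6258, P2 0.4794.
The surplus seats go to P6, P8, P5.

P2 3; P8 11; P5 11; P6 2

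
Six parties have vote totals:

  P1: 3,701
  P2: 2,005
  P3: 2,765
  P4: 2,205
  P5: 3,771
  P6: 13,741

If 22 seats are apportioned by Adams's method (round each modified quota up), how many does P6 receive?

10

Standard divisor 28188/22 ≈ 1281.273; standard quotas: P1 2.889, P2 1.565, P3 2.158, P4 1.721, P5 2.943, P6 10.724.
Rounding up gives 3, 2, 3, 2, 3, 11 = 24 seats, so the divisor must be adjusted.
With modified divisor 1500: modified quotas P1 2.467, P2 1.337, P3 1.843, P4 1.470, P5 2.514, P6 9.161.
Rounding up: P1 3, P2 2, P3 2, P4 2, P5 3, P6 10 (total 22).
P6 receives 10.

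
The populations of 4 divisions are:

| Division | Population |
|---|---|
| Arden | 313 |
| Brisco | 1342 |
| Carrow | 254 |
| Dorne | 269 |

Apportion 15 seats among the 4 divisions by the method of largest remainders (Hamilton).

Total 2178; standard divisor 2178/15 ≈ 145.2.
Standard quotas: Arden 2.156, Brisco 9.242, Carrow 1.749, Dorne 1.853.
Lower quotas: Arden 2, Brisco 9, Carrow 1, Dorne 1 (sum 13, leaving 2 seats).
Remainders in descending order: Dorne 0.853, Carrow 0.749, Brisco 0.242, Arden 0.156.
Largest remainders: Dorne, Carrow receive the extra seats.

Arden 2, Brisco 9, Carrow 2, Dorne 2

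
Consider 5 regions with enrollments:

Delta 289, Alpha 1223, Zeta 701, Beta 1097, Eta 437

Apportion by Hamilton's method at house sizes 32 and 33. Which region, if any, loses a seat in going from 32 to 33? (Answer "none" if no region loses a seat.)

At 32 seats: Delta 3, Alpha 10, Zeta 6, Beta 9, Eta 4.
At 33 seats: Delta 2, Alpha 11, Zeta 6, Beta 10, Eta 4.
Delta drops from 3 to 2.

Delta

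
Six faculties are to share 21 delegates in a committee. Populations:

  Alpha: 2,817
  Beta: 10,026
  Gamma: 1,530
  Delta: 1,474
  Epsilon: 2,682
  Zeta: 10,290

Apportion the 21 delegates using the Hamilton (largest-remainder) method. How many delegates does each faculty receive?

The standard divisor is 28819/21 ≈ 1372.333.
Standard quotas: Alpha 2.0527, Beta 7.3058, Gamma 1.1149, Delta 1.0741, Epsilon 1.9543, Zeta 7.4982.
Lower quotas: Alpha 2, Beta 7, Gamma 1, Delta 1, Epsilon 1, Zeta 7 (sum 19, leaving 2 seats).
Remainders in descending order: Epsilon 0.9543, Zeta 0.4982, Beta 0.3058, Gamma 0.1149, Delta 0.0741, Alpha 0.0527.
Largest remainders: Epsilon, Zeta receive the extra seats.

Alpha=2; Beta=7; Gamma=1; Delta=1; Epsilon=2; Zeta=8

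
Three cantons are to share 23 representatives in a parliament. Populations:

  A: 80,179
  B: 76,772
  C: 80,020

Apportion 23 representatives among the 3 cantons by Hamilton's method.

The standard divisor is 236971/23 ≈ 10303.087.
Standard quotas: A 7.7820, B 7.4514, C 7.7666.
Lower quotas: A 7, B 7, C 7 (sum 21, leaving 2 seats).
Remainders in descending order: A 0.7820, C 0.7666, B 0.4514.
Largest remainders: A, C receive the extra seats.

A=8, B=7, C=8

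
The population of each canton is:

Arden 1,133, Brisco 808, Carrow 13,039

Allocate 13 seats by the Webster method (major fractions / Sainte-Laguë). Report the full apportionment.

Arden 1, Brisco 1, Carrow 11

Standard divisor 14980/13 ≈ 1152.308; standard quotas: Arden 0.983, Brisco 0.701, Carrow 11.316.
Rounding to the nearest integer gives Arden 1, Brisco 1, Carrow 11 — total 13, matching the house size, so no adjustment is needed.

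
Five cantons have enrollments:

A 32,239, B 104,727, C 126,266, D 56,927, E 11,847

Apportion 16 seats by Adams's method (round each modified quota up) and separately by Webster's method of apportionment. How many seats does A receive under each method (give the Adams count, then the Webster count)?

2 and 1

Adams: A 2, B 5, C 5, D 3, E 1.
Webster: A 1, B 5, C 6, D 3, E 1.
A gets 2 under Adams and 1 under Webster.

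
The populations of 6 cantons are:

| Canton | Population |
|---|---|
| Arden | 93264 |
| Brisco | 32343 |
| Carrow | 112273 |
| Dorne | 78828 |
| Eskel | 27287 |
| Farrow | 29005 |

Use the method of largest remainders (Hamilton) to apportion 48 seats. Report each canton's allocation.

Arden 12, Brisco 4, Carrow 14, Dorne 10, Eskel 4, Farrow 4

The standard divisor is 373000/48 ≈ 7770.833.
Standard quotas: Arden 12.0018, Brisco 4.1621, Carrow 14.4480, Dorne 10.1441, Eskel 3.5115, Farrow 3.7325.
Lower quotas: Arden 12, Brisco 4, Carrow 14, Dorne 10, Eskel 3, Farrow 3 (sum 46, leaving 2 seats).
Remainders in descending order: Farrow 0.7325, Eskel 0.5115, Carrow 0.4480, Brisco 0.1621, Dorne 0.1441, Arden 0.0018.
The surplus seats go to Farrow, Eskel.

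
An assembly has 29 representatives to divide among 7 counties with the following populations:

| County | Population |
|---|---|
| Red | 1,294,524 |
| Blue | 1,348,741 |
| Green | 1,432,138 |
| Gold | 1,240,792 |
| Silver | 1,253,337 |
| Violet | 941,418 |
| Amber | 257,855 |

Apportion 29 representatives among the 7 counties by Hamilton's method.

Red: 5, Blue: 5, Green: 5, Gold: 5, Silver: 5, Violet: 3, Amber: 1

Total 7768805; standard divisor 7768805/29 ≈ 267889.828.
Standard quotas: Red 4.8323, Blue 5.0347, Green 5.3460, Gold 4.6317, Silver 4.6786, Violet 3.5142, Amber 0.9625.
Lower quotas: Red 4, Blue 5, Green 5, Gold 4, Silver 4, Violet 3, Amber 0 (sum 25, leaving 4 seats).
Remainders in descending order: Amber 0.9625, Red 0.8323, Silver 0.6786, Gold 0.6317, Violet 0.5142, Green 0.3460, Blue 0.0347.
The surplus seats go to Amber, Red, Silver, Gold.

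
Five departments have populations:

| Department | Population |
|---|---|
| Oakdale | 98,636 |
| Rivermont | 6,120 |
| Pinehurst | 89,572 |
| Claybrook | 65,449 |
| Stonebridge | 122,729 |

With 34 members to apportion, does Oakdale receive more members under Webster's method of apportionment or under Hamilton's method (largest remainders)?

Webster: Oakdale 8, Rivermont 1, Pinehurst 8, Claybrook 6, Stonebridge 11.
Hamilton: Oakdale 9, Rivermont 0, Pinehurst 8, Claybrook 6, Stonebridge 11.
Oakdale gets 8 under Webster and 9 under Hamilton.

Hamilton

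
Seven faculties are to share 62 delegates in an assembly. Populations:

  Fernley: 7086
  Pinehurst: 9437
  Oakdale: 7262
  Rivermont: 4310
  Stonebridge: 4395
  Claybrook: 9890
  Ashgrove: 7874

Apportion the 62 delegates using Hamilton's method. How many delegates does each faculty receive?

Total 50254; standard divisor 50254/62 ≈ 810.548.
Standard quotas: Fernley 8.7422, Pinehurst 11.6427, Oakdale 8.9594, Rivermont 5.3174, Stonebridge 5.4223, Claybrook 12.2016, Ashgrove 9.7144.
Lower quotas: Fernley 8, Pinehurst 11, Oakdale 8, Rivermont 5, Stonebridge 5, Claybrook 12, Ashgrove 9 (sum 58, leaving 4 seats).
Remainders in descending order: Oakdale 0.9594, Fernley 0.7422, Ashgrove 0.7144, Pinehurst 0.6427, Stonebridge 0.4223, Rivermont 0.3174, Claybrook 0.2016.
Largest remainders: Oakdale, Fernley, Ashgrove, Pinehurst receive the extra seats.

Fernley 9, Pinehurst 12, Oakdale 9, Rivermont 5, Stonebridge 5, Claybrook 12, Ashgrove 10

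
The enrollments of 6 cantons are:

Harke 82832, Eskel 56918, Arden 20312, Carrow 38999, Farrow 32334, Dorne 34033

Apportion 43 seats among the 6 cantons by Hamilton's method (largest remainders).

Standard divisor: 265428 ÷ 43 ≈ 6172.744.
Standard quotas: Harke 13.4190, Eskel 9.2209, Arden 3.2906, Carrow 6.3179, Farrow 5.2382, Dorne 5.5134.
Lower quotas: Harke 13, Eskel 9, Arden 3, Carrow 6, Farrow 5, Dorne 5 (sum 41, leaving 2 seats).
Remainders in descending order: Dorne 0.5134, Harke 0.4190, Carrow 0.3179, Arden 0.2906, Farrow 0.2382, Eskel 0.2209.
Largest remainders: Dorne, Harke receive the extra seats.

Harke 14, Eskel 9, Arden 3, Carrow 6, Farrow 5, Dorne 6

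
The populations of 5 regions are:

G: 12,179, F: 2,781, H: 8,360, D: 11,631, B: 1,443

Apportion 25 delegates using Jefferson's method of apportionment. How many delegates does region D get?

8

Standard divisor 36394/25 ≈ 1455.76; standard quotas: G 8.366, F 1.910, H 5.743, D 7.990, B 0.991.
Rounding down gives 8, 1, 5, 7, 0 = 21 seats, so the divisor must be adjusted.
With modified divisor 1370: modified quotas G 8.890, F 2.030, H 6.102, D 8.490, B 1.053.
Rounding down: G 8, F 2, H 6, D 8, B 1 (total 25).
D receives 8.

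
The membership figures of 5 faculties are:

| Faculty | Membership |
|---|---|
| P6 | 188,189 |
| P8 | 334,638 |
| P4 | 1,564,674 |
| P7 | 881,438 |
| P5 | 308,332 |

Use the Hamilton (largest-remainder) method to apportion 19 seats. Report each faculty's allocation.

The standard divisor is 3277271/19 ≈ 172487.947.
Standard quotas: P6 1.0910, P8 1.9401, P4 9.0712, P7 5.1101, P5 1.7876.
Lower quotas: P6 1, P8 1, P4 9, P7 5, P5 1 (sum 17, leaving 2 seats).
Remainders in descending order: P8 0.9401, P5 0.7876, P7 0.1101, P6 0.0910, P4 0.0712.
Largest remainders: P8, P5 receive the extra seats.

P6=1, P8=2, P4=9, P7=5, P5=2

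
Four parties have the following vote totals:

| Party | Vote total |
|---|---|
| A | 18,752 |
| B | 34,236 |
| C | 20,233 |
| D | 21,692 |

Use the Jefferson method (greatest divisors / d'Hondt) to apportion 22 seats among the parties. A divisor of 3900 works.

A 4, B 8, C 5, D 5

With modified divisor 3900: modified quotas A 4.808, B 8.778, C 5.188, D 5.562.
Rounding down: A 4, B 8, C 5, D 5 (total 22).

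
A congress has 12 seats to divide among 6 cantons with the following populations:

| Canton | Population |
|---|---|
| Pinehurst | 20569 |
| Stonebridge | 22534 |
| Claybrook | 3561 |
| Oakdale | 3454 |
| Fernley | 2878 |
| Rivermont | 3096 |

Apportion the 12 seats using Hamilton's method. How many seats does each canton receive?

Pinehurst: 4, Stonebridge: 5, Claybrook: 1, Oakdale: 1, Fernley: 0, Rivermont: 1

The standard divisor is 56092/12 ≈ 4674.333.
Standard quotas: Pinehurst 4.4004, Stonebridge 4.8208, Claybrook 0.7618, Oakdale 0.7389, Fernley 0.6157, Rivermont 0.6623.
Lower quotas: Pinehurst 4, Stonebridge 4, Claybrook 0, Oakdale 0, Fernley 0, Rivermont 0 (sum 8, leaving 4 seats).
Remainders in descending order: Stonebridge 0.8208, Claybrook 0.7618, Oakdale 0.7389, Rivermont 0.6623, Fernley 0.6157, Pinehurst 0.4004.
Largest remainders: Stonebridge, Claybrook, Oakdale, Rivermont receive the extra seats.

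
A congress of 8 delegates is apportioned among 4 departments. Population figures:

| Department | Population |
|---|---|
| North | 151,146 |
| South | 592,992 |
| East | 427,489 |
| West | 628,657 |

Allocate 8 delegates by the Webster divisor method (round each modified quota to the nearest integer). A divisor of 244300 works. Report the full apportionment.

North 1, South 2, East 2, West 3

With modified divisor 244300: modified quotas North 0.619, South 2.427, East 1.750, West 2.573.
Rounding to the nearest integer: North 1, South 2, East 2, West 3 (total 8).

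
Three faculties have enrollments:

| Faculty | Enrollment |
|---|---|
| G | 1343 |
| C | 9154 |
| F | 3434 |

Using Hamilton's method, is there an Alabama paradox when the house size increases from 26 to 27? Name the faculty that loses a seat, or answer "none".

At 26 seats: G 3, C 17, F 6.
At 27 seats: G 2, C 18, F 7.
G drops from 3 to 2.

G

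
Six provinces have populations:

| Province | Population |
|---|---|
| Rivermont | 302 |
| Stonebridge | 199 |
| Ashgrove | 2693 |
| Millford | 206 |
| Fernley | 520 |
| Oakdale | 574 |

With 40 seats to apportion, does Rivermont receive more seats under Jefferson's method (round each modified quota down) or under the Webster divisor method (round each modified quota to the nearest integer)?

Webster

Jefferson: Rivermont 2, Stonebridge 1, Ashgrove 26, Millford 1, Fernley 5, Oakdale 5.
Webster: Rivermont 3, Stonebridge 2, Ashgrove 23, Millford 2, Fernley 5, Oakdale 5.
Rivermont gets 2 under Jefferson and 3 under Webster.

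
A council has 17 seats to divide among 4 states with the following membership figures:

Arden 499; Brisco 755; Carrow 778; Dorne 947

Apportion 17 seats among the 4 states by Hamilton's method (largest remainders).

Standard divisor: 2979 ÷ 17 ≈ 175.235.
Standard quotas: Arden 2.848, Brisco 4.308, Carrow 4.440, Dorne 5.404.
Lower quotas: Arden 2, Brisco 4, Carrow 4, Dorne 5 (sum 15, leaving 2 seats).
Remainders in descending order: Arden 0.848, Carrow 0.440, Dorne 0.404, Brisco 0.308.
The surplus seats go to Arden, Carrow.

Arden 3, Brisco 4, Carrow 5, Dorne 5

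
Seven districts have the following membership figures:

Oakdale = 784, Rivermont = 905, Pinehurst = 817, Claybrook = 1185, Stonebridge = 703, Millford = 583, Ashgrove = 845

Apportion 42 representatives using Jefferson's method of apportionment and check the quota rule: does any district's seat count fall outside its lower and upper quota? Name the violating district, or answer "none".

none

Standard quotas: Oakdale 5.656, Rivermont 6.529, Pinehurst 5.894, Claybrook 8.549, Stonebridge 5.071, Millford 4.206, Ashgrove 6.096.
Jefferson allocation: Oakdale 6, Rivermont 6, Pinehurst 6, Claybrook 9, Stonebridge 5, Millford 4, Ashgrove 6.
Every allocation lies between the lower and upper quota.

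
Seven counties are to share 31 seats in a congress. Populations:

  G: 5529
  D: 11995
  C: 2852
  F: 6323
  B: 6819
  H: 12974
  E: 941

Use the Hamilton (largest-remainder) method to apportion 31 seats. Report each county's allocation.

Standard divisor: 47433 ÷ 31 ≈ 1530.097.
Standard quotas: G 3.6135, D 7.8394, C 1.8639, F 4.1324, B 4.4566, H 8.4792, E 0.6150.
Lower quotas: G 3, D 7, C 1, F 4, B 4, H 8, E 0 (sum 27, leaving 4 seats).
Remainders in descending order: C 0.8639, D 0.8394, E 0.6150, G 0.6135, H 0.4792, B 0.4566, F 0.1324.
The surplus seats go to C, D, E, G.

G 4, D 8, C 2, F 4, B 4, H 8, E 1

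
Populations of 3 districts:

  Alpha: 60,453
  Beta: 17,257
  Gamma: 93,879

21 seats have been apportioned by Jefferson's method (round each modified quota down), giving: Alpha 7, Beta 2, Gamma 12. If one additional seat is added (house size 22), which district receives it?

Alpha

Priority for the next seat is population ÷ (current seats + 1).
Priorities: Alpha 7556.625, Beta 5752.333, Gamma 7221.462.
Highest priority: Alpha.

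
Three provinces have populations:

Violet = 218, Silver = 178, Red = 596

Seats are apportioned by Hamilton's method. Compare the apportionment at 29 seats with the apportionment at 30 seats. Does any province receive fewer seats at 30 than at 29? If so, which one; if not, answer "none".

At 29 seats: Violet 6, Silver 5, Red 18.
At 30 seats: Violet 7, Silver 5, Red 18.
No province's allocation decreased.

none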